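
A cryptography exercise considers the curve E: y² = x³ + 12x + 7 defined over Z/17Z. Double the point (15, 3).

tangent at (15, 3): λ = (3·15² + 12)/(2·3) ≡ 7/6. 6⁻¹ ≡ 3 (mod 17), so λ ≡ 7·3 ≡ 4.
  x = λ² - 15 - 15 = 16 - 30 ≡ 3; y = λ·(15 - 3) - 3 ≡ 11. → (3, 11)

(3, 11)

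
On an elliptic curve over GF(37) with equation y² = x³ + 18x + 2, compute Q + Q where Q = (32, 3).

(19, 32)

tangent at (32, 3): λ = (3·32² + 18)/(2·3) ≡ 19/6. 6⁻¹ ≡ 31 (mod 37), so λ ≡ 19·31 ≡ 34.
  x = λ² - 32 - 32 = 1156 - 64 ≡ 19; y = λ·(32 - 19) - 3 ≡ 32. → (19, 32)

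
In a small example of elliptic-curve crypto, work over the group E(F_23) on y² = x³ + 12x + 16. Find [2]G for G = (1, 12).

(16, 16)

tangent at (1, 12): λ = (3·1² + 12)/(2·12) ≡ 15/1. 1⁻¹ ≡ 1 (mod 23), so λ ≡ 15·1 ≡ 15.
  x = λ² - 1 - 1 = 225 - 2 ≡ 16; y = λ·(1 - 16) - 12 ≡ 16. → (16, 16)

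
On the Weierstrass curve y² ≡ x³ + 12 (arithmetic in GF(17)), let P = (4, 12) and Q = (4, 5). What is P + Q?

The two points share x = 4 and their y-coordinates satisfy 12 + 5 ≡ 0 (mod 17), so they are inverses. Their sum is O.

O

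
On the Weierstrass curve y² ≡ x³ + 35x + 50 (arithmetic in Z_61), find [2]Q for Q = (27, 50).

(21, 15)

tangent at (27, 50): λ = (3·27² + 35)/(2·50) ≡ 26/39. 39⁻¹ ≡ 36 (mod 61), so λ ≡ 26·36 ≡ 21.
  x = λ² - 27 - 27 = 441 - 54 ≡ 21; y = λ·(27 - 21) - 50 ≡ 15. → (21, 15)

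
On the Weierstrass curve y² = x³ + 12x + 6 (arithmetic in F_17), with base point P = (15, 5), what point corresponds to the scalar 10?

(8, 6)

Repeated addition: build up to 10P.
2P: tangent at (15, 5): λ = (3·15² + 12)/(2·5) ≡ 7/10. 10⁻¹ ≡ 12 (mod 17), so λ ≡ 7·12 ≡ 16.
  x = λ² - 15 - 15 = 256 - 30 ≡ 5; y = λ·(15 - 5) - 5 ≡ 2. → (5, 2)
3P: (5, 2) + (15, 5). λ = (5 - 2)/(15 - 5) ≡ 3/10 mod 17. 10⁻¹ ≡ 12 (mod 17) since 10·12 = 120 ≡ 1, so λ ≡ 2.
  x = λ² - 5 - 15 = 4 - 20 ≡ 1; y = λ·(5 - 1) - 2 ≡ 6. → (1, 6)
4P: (1, 6) + (15, 5). λ = (5 - 6)/(15 - 1) ≡ 16/14 mod 17. 14⁻¹ ≡ 11 (mod 17), so λ ≡ 6.
  x = λ² - 1 - 15 = 36 - 16 ≡ 3; y = λ·(1 - 3) - 6 ≡ 16. → (3, 16)
5P: (3, 16) + (15, 5). λ = (5 - 16)/(15 - 3) ≡ 6/12 mod 17. 12⁻¹ ≡ 10 (mod 17), so λ ≡ 9.
  x = λ² - 3 - 15 = 81 - 18 ≡ 12; y = λ·(3 - 12) - 16 ≡ 5. → (12, 5)
6P: (12, 5) + (15, 5). λ = (5 - 5)/(15 - 12) ≡ 0/3 mod 17. 3⁻¹ ≡ 6 (mod 17), so λ ≡ 0.
  x = λ² - 12 - 15 = 0 - 27 ≡ 7; y = λ·(12 - 7) - 5 ≡ 12. → (7, 12)
7P: (7, 12) + (15, 5). λ = (5 - 12)/(15 - 7) ≡ 10/8 mod 17. 8⁻¹ ≡ 15 (mod 17), so λ ≡ 14.
  x = λ² - 7 - 15 = 196 - 22 ≡ 4; y = λ·(7 - 4) - 12 ≡ 13. → (4, 13)
8P: (4, 13) + (15, 5). λ = (5 - 13)/(15 - 4) ≡ 9/11 mod 17. 11⁻¹ ≡ 14 (mod 17) since 11·14 = 154 ≡ 1, so λ ≡ 7.
  x = λ² - 4 - 15 = 49 - 19 ≡ 13; y = λ·(4 - 13) - 13 ≡ 9. → (13, 9)
9P: (13, 9) + (15, 5). λ = (5 - 9)/(15 - 13) ≡ 13/2 mod 17. 2⁻¹ ≡ 9 (mod 17) since 2·9 = 18 ≡ 1, so λ ≡ 15.
  x = λ² - 13 - 15 = 225 - 28 ≡ 10; y = λ·(13 - 10) - 9 ≡ 2. → (10, 2)
10P: (10, 2) + (15, 5). λ = (5 - 2)/(15 - 10) ≡ 3/5 mod 17. 5⁻¹ ≡ 7 (mod 17), so λ ≡ 4.
  x = λ² - 10 - 15 = 16 - 25 ≡ 8; y = λ·(10 - 8) - 2 ≡ 6. → (8, 6)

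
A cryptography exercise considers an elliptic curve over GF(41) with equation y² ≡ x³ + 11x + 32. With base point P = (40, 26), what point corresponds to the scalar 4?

(3, 16)

Double-and-add on 4 = (100)₂. Start with P = (40, 26) for the leading 1-bit.
double: tangent at (40, 26): λ = (3·40² + 11)/(2·26) ≡ 14/11. 11⁻¹ ≡ 15 (mod 41), so λ ≡ 14·15 ≡ 5.
  x = λ² - 40 - 40 = 25 - 80 ≡ 27; y = λ·(40 - 27) - 26 ≡ 39. → (27, 39)
double: tangent at (27, 39): λ = (3·27² + 11)/(2·39) ≡ 25/37. 37⁻¹ ≡ 10 (mod 41), so λ ≡ 25·10 ≡ 4.
  x = λ² - 27 - 27 = 16 - 54 ≡ 3; y = λ·(27 - 3) - 39 ≡ 16. → (3, 16)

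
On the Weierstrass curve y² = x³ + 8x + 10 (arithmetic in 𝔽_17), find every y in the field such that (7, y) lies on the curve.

1, 16

x³ + 8x + 10 = 409 ≡ 1 (mod 17).
Square roots of 1 mod 17: 1 and 16 (since 1² = 1 ≡ 1).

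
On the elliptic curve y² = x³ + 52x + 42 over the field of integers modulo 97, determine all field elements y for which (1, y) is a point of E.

x³ + 52x + 42 = 95 ≡ 95 (mod 97).
Square roots of 95 mod 97: 17 and 80 (since 17² = 289 ≡ 95).

17, 80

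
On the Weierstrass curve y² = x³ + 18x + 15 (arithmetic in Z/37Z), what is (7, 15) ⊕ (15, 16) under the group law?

(26, 15)

(7, 15) + (15, 16). λ = (16 - 15)/(15 - 7) ≡ 1/8 mod 37. 8⁻¹ ≡ 14 (mod 37) since 8·14 = 112 ≡ 1, so λ ≡ 14.
  x = λ² - 7 - 15 = 196 - 22 ≡ 26; y = λ·(7 - 26) - 15 ≡ 15. → (26, 15)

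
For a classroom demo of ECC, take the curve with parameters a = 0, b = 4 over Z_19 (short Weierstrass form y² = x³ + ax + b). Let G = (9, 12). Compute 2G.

(10, 4)

tangent at (9, 12): λ = (3·9² + 0)/(2·12) ≡ 15/5. 5⁻¹ ≡ 4 (mod 19), so λ ≡ 15·4 ≡ 3.
  x = λ² - 9 - 9 = 9 - 18 ≡ 10; y = λ·(9 - 10) - 12 ≡ 4. → (10, 4)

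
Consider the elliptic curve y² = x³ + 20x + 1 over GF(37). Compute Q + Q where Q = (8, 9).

tangent at (8, 9): λ = (3·8² + 20)/(2·9) ≡ 27/18. 18⁻¹ ≡ 35 (mod 37), so λ ≡ 27·35 ≡ 20.
  x = λ² - 8 - 8 = 400 - 16 ≡ 14; y = λ·(8 - 14) - 9 ≡ 19. → (14, 19)

(14, 19)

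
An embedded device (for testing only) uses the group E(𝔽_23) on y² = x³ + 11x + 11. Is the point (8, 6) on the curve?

y² = 6² ≡ 13; x³ + 11x + 11 = 611 ≡ 13 (mod 23). 13 = 13.

yes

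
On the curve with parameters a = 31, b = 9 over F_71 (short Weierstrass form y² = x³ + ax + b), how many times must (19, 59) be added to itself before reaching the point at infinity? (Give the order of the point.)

10

2P: tangent at (19, 59): λ = (3·19² + 31)/(2·59) ≡ 49/47. 47⁻¹ ≡ 68 (mod 71) since 47·68 = 3196 ≡ 1, so λ ≡ 49·68 ≡ 66.
  x = λ² - 19 - 19 = 4356 - 38 ≡ 58; y = λ·(19 - 58) - 59 ≡ 65. → (58, 65)
3P: (58, 65) + (19, 59). λ = (59 - 65)/(19 - 58) ≡ 65/32 mod 71. 32⁻¹ ≡ 20 (mod 71) since 32·20 = 640 ≡ 1, so λ ≡ 22.
  x = λ² - 58 - 19 = 484 - 77 ≡ 52; y = λ·(58 - 52) - 65 ≡ 67. → (52, 67)
4P: (52, 67) + (19, 59). λ = (59 - 67)/(19 - 52) ≡ 63/38 mod 71. 38⁻¹ ≡ 43 (mod 71), so λ ≡ 11.
  x = λ² - 52 - 19 = 121 - 71 ≡ 50; y = λ·(52 - 50) - 67 ≡ 26. → (50, 26)
5P: (50, 26) + (19, 59). λ = (59 - 26)/(19 - 50) ≡ 33/40 mod 71. 40⁻¹ ≡ 16 (mod 71), so λ ≡ 31.
  x = λ² - 50 - 19 = 961 - 69 ≡ 40; y = λ·(50 - 40) - 26 ≡ 0. → (40, 0)
6P: (40, 0) + (19, 59). λ = (59 - 0)/(19 - 40) ≡ 59/50 mod 71. 50⁻¹ ≡ 27 (mod 71), so λ ≡ 31.
  x = λ² - 40 - 19 = 961 - 59 ≡ 50; y = λ·(40 - 50) - 0 ≡ 45. → (50, 45)
7P: (50, 45) + (19, 59). λ = (59 - 45)/(19 - 50) ≡ 14/40 mod 71. 40⁻¹ ≡ 16 (mod 71), so λ ≡ 11.
  x = λ² - 50 - 19 = 121 - 69 ≡ 52; y = λ·(50 - 52) - 45 ≡ 4. → (52, 4)
8P: (52, 4) + (19, 59). λ = (59 - 4)/(19 - 52) ≡ 55/38 mod 71. 38⁻¹ ≡ 43 (mod 71) since 38·43 = 1634 ≡ 1, so λ ≡ 22.
  x = λ² - 52 - 19 = 484 - 71 ≡ 58; y = λ·(52 - 58) - 4 ≡ 6. → (58, 6)
9P: (58, 6) + (19, 59). λ = (59 - 6)/(19 - 58) ≡ 53/32 mod 71. 32⁻¹ ≡ 20 (mod 71), so λ ≡ 66.
  x = λ² - 58 - 19 = 4356 - 77 ≡ 19; y = λ·(58 - 19) - 6 ≡ 12. → (19, 12)
10P: (19, 12) + (19, 59): same x and y₁ ≡ -y₂, so the sum is the point at infinity.
10P = the point at infinity, so the order is 10.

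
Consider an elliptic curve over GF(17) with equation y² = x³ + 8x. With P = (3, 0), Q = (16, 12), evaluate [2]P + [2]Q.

(1, 14)

First 2P:
Repeated addition: build up to 2P.
2P: (3, 0) + (3, 0): same x and y₁ ≡ -y₂, so the sum is ∞.
2P = ∞.
Next 2Q:
Repeated addition: build up to 2Q.
2Q: tangent at (16, 12): λ = (3·16² + 8)/(2·12) ≡ 11/7. 7⁻¹ ≡ 5 (mod 17) since 7·5 = 35 ≡ 1, so λ ≡ 11·5 ≡ 4.
  x = λ² - 16 - 16 = 16 - 32 ≡ 1; y = λ·(16 - 1) - 12 ≡ 14. → (1, 14)
2Q = (1, 14).
Finally 2P + 2Q:
∞ + (1, 14) = (1, 14) (identity).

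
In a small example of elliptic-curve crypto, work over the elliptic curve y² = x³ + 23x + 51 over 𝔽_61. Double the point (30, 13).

tangent at (30, 13): λ = (3·30² + 23)/(2·13) ≡ 39/26. 26⁻¹ ≡ 54 (mod 61), so λ ≡ 39·54 ≡ 32.
  x = λ² - 30 - 30 = 1024 - 60 ≡ 49; y = λ·(30 - 49) - 13 ≡ 50. → (49, 50)

(49, 50)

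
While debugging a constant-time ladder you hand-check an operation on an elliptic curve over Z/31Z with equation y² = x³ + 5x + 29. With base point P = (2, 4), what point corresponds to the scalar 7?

Double-and-add on 7 = (111)₂. Start with P = (2, 4) for the leading 1-bit.
double: tangent at (2, 4): λ = (3·2² + 5)/(2·4) ≡ 17/8. 8⁻¹ ≡ 4 (mod 31), so λ ≡ 17·4 ≡ 6.
  x = λ² - 2 - 2 = 36 - 4 ≡ 1; y = λ·(2 - 1) - 4 ≡ 2. → (1, 2)
add P: (1, 2) + (2, 4). λ = (4 - 2)/(2 - 1) ≡ 2/1 mod 31. 1⁻¹ ≡ 1 (mod 31) since 1·1 = 1 ≡ 1, so λ ≡ 2.
  x = λ² - 1 - 2 = 4 - 3 ≡ 1; y = λ·(1 - 1) - 2 ≡ 29. → (1, 29)
double: tangent at (1, 29): λ = (3·1² + 5)/(2·29) ≡ 8/27. 27⁻¹ ≡ 23 (mod 31) since 27·23 = 621 ≡ 1, so λ ≡ 8·23 ≡ 29.
  x = λ² - 1 - 1 = 841 - 2 ≡ 2; y = λ·(1 - 2) - 29 ≡ 4. → (2, 4)
add P: tangent at (2, 4): λ = (3·2² + 5)/(2·4) ≡ 17/8. 8⁻¹ ≡ 4 (mod 31), so λ ≡ 17·4 ≡ 6.
  x = λ² - 2 - 2 = 36 - 4 ≡ 1; y = λ·(2 - 1) - 4 ≡ 2. → (1, 2)

(1, 2)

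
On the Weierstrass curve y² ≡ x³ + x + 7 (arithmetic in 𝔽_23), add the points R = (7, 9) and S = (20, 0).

(7, 9) + (20, 0). λ = (0 - 9)/(20 - 7) ≡ 14/13 mod 23. 13⁻¹ ≡ 16 (mod 23), so λ ≡ 17.
  x = λ² - 7 - 20 = 289 - 27 ≡ 9; y = λ·(7 - 9) - 9 ≡ 3. → (9, 3)

(9, 3)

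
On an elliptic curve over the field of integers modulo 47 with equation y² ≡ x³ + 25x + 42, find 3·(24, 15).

(8, 40)

Write P = (24, 15).
Repeated addition: build up to 3P.
2P: tangent at (24, 15): λ = (3·24² + 25)/(2·15) ≡ 14/30. 30⁻¹ ≡ 11 (mod 47), so λ ≡ 14·11 ≡ 13.
  x = λ² - 24 - 24 = 169 - 48 ≡ 27; y = λ·(24 - 27) - 15 ≡ 40. → (27, 40)
3P: (27, 40) + (24, 15). λ = (15 - 40)/(24 - 27) ≡ 22/44 mod 47. 44⁻¹ ≡ 31 (mod 47), so λ ≡ 24.
  x = λ² - 27 - 24 = 576 - 51 ≡ 8; y = λ·(27 - 8) - 40 ≡ 40. → (8, 40)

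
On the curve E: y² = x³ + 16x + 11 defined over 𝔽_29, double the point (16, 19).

tangent at (16, 19): λ = (3·16² + 16)/(2·19) ≡ 1/9. 9⁻¹ ≡ 13 (mod 29) since 9·13 = 117 ≡ 1, so λ ≡ 1·13 ≡ 13.
  x = λ² - 16 - 16 = 169 - 32 ≡ 21; y = λ·(16 - 21) - 19 ≡ 3. → (21, 3)

(21, 3)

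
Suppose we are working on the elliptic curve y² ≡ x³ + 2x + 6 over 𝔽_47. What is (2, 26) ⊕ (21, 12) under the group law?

(2, 26) + (21, 12). λ = (12 - 26)/(21 - 2) ≡ 33/19 mod 47. 19⁻¹ ≡ 5 (mod 47) since 19·5 = 95 ≡ 1, so λ ≡ 24.
  x = λ² - 2 - 21 = 576 - 23 ≡ 36; y = λ·(2 - 36) - 26 ≡ 4. → (36, 4)

(36, 4)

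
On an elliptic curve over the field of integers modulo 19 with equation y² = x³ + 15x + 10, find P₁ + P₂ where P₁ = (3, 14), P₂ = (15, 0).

(3, 14) + (15, 0). λ = (0 - 14)/(15 - 3) ≡ 5/12 mod 19. 12⁻¹ ≡ 8 (mod 19), so λ ≡ 2.
  x = λ² - 3 - 15 = 4 - 18 ≡ 5; y = λ·(3 - 5) - 14 ≡ 1. → (5, 1)

(5, 1)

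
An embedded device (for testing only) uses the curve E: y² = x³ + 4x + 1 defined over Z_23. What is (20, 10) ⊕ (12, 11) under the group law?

(20, 10) + (12, 11). λ = (11 - 10)/(12 - 20) ≡ 1/15 mod 23. 15⁻¹ ≡ 20 (mod 23) since 15·20 = 300 ≡ 1, so λ ≡ 20.
  x = λ² - 20 - 12 = 400 - 32 ≡ 0; y = λ·(20 - 0) - 10 ≡ 22. → (0, 22)

(0, 22)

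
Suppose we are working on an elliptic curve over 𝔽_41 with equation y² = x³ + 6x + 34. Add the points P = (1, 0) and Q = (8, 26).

(1, 0) + (8, 26). λ = (26 - 0)/(8 - 1) ≡ 26/7 mod 41. 7⁻¹ ≡ 6 (mod 41) since 7·6 = 42 ≡ 1, so λ ≡ 33.
  x = λ² - 1 - 8 = 1089 - 9 ≡ 14; y = λ·(1 - 14) - 0 ≡ 22. → (14, 22)

(14, 22)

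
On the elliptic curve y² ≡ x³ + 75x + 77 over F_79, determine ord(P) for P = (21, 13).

2P: tangent at (21, 13): λ = (3·21² + 75)/(2·13) ≡ 55/26. 26⁻¹ ≡ 76 (mod 79), so λ ≡ 55·76 ≡ 72.
  x = λ² - 21 - 21 = 5184 - 42 ≡ 7; y = λ·(21 - 7) - 13 ≡ 47. → (7, 47)
3P: (7, 47) + (21, 13). λ = (13 - 47)/(21 - 7) ≡ 45/14 mod 79. 14⁻¹ ≡ 17 (mod 79), so λ ≡ 54.
  x = λ² - 7 - 21 = 2916 - 28 ≡ 44; y = λ·(7 - 44) - 47 ≡ 9. → (44, 9)
4P: (44, 9) + (21, 13). λ = (13 - 9)/(21 - 44) ≡ 4/56 mod 79. 56⁻¹ ≡ 24 (mod 79) since 56·24 = 1344 ≡ 1, so λ ≡ 17.
  x = λ² - 44 - 21 = 289 - 65 ≡ 66; y = λ·(44 - 66) - 9 ≡ 12. → (66, 12)
5P: (66, 12) + (21, 13). λ = (13 - 12)/(21 - 66) ≡ 1/34 mod 79. 34⁻¹ ≡ 7 (mod 79), so λ ≡ 7.
  x = λ² - 66 - 21 = 49 - 87 ≡ 41; y = λ·(66 - 41) - 12 ≡ 5. → (41, 5)
6P: (41, 5) + (21, 13). λ = (13 - 5)/(21 - 41) ≡ 8/59 mod 79. 59⁻¹ ≡ 75 (mod 79), so λ ≡ 47.
  x = λ² - 41 - 21 = 2209 - 62 ≡ 14; y = λ·(41 - 14) - 5 ≡ 0. → (14, 0)
7P: (14, 0) + (21, 13). λ = (13 - 0)/(21 - 14) ≡ 13/7 mod 79. 7⁻¹ ≡ 34 (mod 79), so λ ≡ 47.
  x = λ² - 14 - 21 = 2209 - 35 ≡ 41; y = λ·(14 - 41) - 0 ≡ 74. → (41, 74)
8P: (41, 74) + (21, 13). λ = (13 - 74)/(21 - 41) ≡ 18/59 mod 79. 59⁻¹ ≡ 75 (mod 79) since 59·75 = 4425 ≡ 1, so λ ≡ 7.
  x = λ² - 41 - 21 = 49 - 62 ≡ 66; y = λ·(41 - 66) - 74 ≡ 67. → (66, 67)
9P: (66, 67) + (21, 13). λ = (13 - 67)/(21 - 66) ≡ 25/34 mod 79. 34⁻¹ ≡ 7 (mod 79), so λ ≡ 17.
  x = λ² - 66 - 21 = 289 - 87 ≡ 44; y = λ·(66 - 44) - 67 ≡ 70. → (44, 70)
10P: (44, 70) + (21, 13). λ = (13 - 70)/(21 - 44) ≡ 22/56 mod 79. 56⁻¹ ≡ 24 (mod 79), so λ ≡ 54.
  x = λ² - 44 - 21 = 2916 - 65 ≡ 7; y = λ·(44 - 7) - 70 ≡ 32. → (7, 32)
11P: (7, 32) + (21, 13). λ = (13 - 32)/(21 - 7) ≡ 60/14 mod 79. 14⁻¹ ≡ 17 (mod 79), so λ ≡ 72.
  x = λ² - 7 - 21 = 5184 - 28 ≡ 21; y = λ·(7 - 21) - 32 ≡ 66. → (21, 66)
12P: (21, 66) + (21, 13): same x and y₁ ≡ -y₂, so the sum is O.
12P = O, so the order is 12.

12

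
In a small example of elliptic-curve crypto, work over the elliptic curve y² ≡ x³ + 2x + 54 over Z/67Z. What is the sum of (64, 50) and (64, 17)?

The two points share x = 64 and their y-coordinates satisfy 50 + 17 ≡ 0 (mod 67), so they are inverses. Their sum is O.

O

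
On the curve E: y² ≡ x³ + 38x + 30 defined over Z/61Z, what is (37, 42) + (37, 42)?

tangent at (37, 42): λ = (3·37² + 38)/(2·42) ≡ 58/23. 23⁻¹ ≡ 8 (mod 61) since 23·8 = 184 ≡ 1, so λ ≡ 58·8 ≡ 37.
  x = λ² - 37 - 37 = 1369 - 74 ≡ 14; y = λ·(37 - 14) - 42 ≡ 16. → (14, 16)

(14, 16)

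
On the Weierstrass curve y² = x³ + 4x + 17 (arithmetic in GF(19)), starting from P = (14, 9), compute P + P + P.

Repeated addition: build up to 3P.
2P: tangent at (14, 9): λ = (3·14² + 4)/(2·9) ≡ 3/18. 18⁻¹ ≡ 18 (mod 19) since 18·18 = 324 ≡ 1, so λ ≡ 3·18 ≡ 16.
  x = λ² - 14 - 14 = 256 - 28 ≡ 0; y = λ·(14 - 0) - 9 ≡ 6. → (0, 6)
3P: (0, 6) + (14, 9). λ = (9 - 6)/(14 - 0) ≡ 3/14 mod 19. 14⁻¹ ≡ 15 (mod 19), so λ ≡ 7.
  x = λ² - 0 - 14 = 49 - 14 ≡ 16; y = λ·(0 - 16) - 6 ≡ 15. → (16, 15)

(16, 15)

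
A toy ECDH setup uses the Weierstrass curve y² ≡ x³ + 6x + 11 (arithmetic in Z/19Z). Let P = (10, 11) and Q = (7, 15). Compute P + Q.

(8, 18)

(10, 11) + (7, 15). λ = (15 - 11)/(7 - 10) ≡ 4/16 mod 19. 16⁻¹ ≡ 6 (mod 19), so λ ≡ 5.
  x = λ² - 10 - 7 = 25 - 17 ≡ 8; y = λ·(10 - 8) - 11 ≡ 18. → (8, 18)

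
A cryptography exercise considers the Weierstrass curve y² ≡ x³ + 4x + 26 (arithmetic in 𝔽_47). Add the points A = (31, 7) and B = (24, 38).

(31, 7) + (24, 38). λ = (38 - 7)/(24 - 31) ≡ 31/40 mod 47. 40⁻¹ ≡ 20 (mod 47), so λ ≡ 9.
  x = λ² - 31 - 24 = 81 - 55 ≡ 26; y = λ·(31 - 26) - 7 ≡ 38. → (26, 38)

(26, 38)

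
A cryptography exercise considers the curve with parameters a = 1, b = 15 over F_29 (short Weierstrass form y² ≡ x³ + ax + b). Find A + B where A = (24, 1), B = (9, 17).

(24, 1) + (9, 17). λ = (17 - 1)/(9 - 24) ≡ 16/14 mod 29. 14⁻¹ ≡ 27 (mod 29), so λ ≡ 26.
  x = λ² - 24 - 9 = 676 - 33 ≡ 5; y = λ·(24 - 5) - 1 ≡ 0. → (5, 0)

(5, 0)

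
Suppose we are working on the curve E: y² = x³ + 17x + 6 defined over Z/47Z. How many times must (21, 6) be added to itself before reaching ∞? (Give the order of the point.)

11

2P: tangent at (21, 6): λ = (3·21² + 17)/(2·6) ≡ 24/12. 12⁻¹ ≡ 4 (mod 47) since 12·4 = 48 ≡ 1, so λ ≡ 24·4 ≡ 2.
  x = λ² - 21 - 21 = 4 - 42 ≡ 9; y = λ·(21 - 9) - 6 ≡ 18. → (9, 18)
3P: (9, 18) + (21, 6). λ = (6 - 18)/(21 - 9) ≡ 35/12 mod 47. 12⁻¹ ≡ 4 (mod 47) since 12·4 = 48 ≡ 1, so λ ≡ 46.
  x = λ² - 9 - 21 = 2116 - 30 ≡ 18; y = λ·(9 - 18) - 18 ≡ 38. → (18, 38)
4P: (18, 38) + (21, 6). λ = (6 - 38)/(21 - 18) ≡ 15/3 mod 47. 3⁻¹ ≡ 16 (mod 47), so λ ≡ 5.
  x = λ² - 18 - 21 = 25 - 39 ≡ 33; y = λ·(18 - 33) - 38 ≡ 28. → (33, 28)
5P: (33, 28) + (21, 6). λ = (6 - 28)/(21 - 33) ≡ 25/35 mod 47. 35⁻¹ ≡ 43 (mod 47), so λ ≡ 41.
  x = λ² - 33 - 21 = 1681 - 54 ≡ 29; y = λ·(33 - 29) - 28 ≡ 42. → (29, 42)
6P: (29, 42) + (21, 6). λ = (6 - 42)/(21 - 29) ≡ 11/39 mod 47. 39⁻¹ ≡ 41 (mod 47) since 39·41 = 1599 ≡ 1, so λ ≡ 28.
  x = λ² - 29 - 21 = 784 - 50 ≡ 29; y = λ·(29 - 29) - 42 ≡ 5. → (29, 5)
7P: (29, 5) + (21, 6). λ = (6 - 5)/(21 - 29) ≡ 1/39 mod 47. 39⁻¹ ≡ 41 (mod 47) since 39·41 = 1599 ≡ 1, so λ ≡ 41.
  x = λ² - 29 - 21 = 1681 - 50 ≡ 33; y = λ·(29 - 33) - 5 ≡ 19. → (33, 19)
8P: (33, 19) + (21, 6). λ = (6 - 19)/(21 - 33) ≡ 34/35 mod 47. 35⁻¹ ≡ 43 (mod 47), so λ ≡ 5.
  x = λ² - 33 - 21 = 25 - 54 ≡ 18; y = λ·(33 - 18) - 19 ≡ 9. → (18, 9)
9P: (18, 9) + (21, 6). λ = (6 - 9)/(21 - 18) ≡ 44/3 mod 47. 3⁻¹ ≡ 16 (mod 47), so λ ≡ 46.
  x = λ² - 18 - 21 = 2116 - 39 ≡ 9; y = λ·(18 - 9) - 9 ≡ 29. → (9, 29)
10P: (9, 29) + (21, 6). λ = (6 - 29)/(21 - 9) ≡ 24/12 mod 47. 12⁻¹ ≡ 4 (mod 47) since 12·4 = 48 ≡ 1, so λ ≡ 2.
  x = λ² - 9 - 21 = 4 - 30 ≡ 21; y = λ·(9 - 21) - 29 ≡ 41. → (21, 41)
11P: (21, 41) + (21, 6): same x and y₁ ≡ -y₂, so the sum is ∞.
11P = ∞, so the order is 11.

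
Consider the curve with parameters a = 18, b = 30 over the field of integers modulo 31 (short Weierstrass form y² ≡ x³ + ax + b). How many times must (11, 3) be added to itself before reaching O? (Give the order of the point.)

11

2P: tangent at (11, 3): λ = (3·11² + 18)/(2·3) ≡ 9/6. 6⁻¹ ≡ 26 (mod 31), so λ ≡ 9·26 ≡ 17.
  x = λ² - 11 - 11 = 289 - 22 ≡ 19; y = λ·(11 - 19) - 3 ≡ 16. → (19, 16)
3P: (19, 16) + (11, 3). λ = (3 - 16)/(11 - 19) ≡ 18/23 mod 31. 23⁻¹ ≡ 27 (mod 31) since 23·27 = 621 ≡ 1, so λ ≡ 21.
  x = λ² - 19 - 11 = 441 - 30 ≡ 8; y = λ·(19 - 8) - 16 ≡ 29. → (8, 29)
4P: (8, 29) + (11, 3). λ = (3 - 29)/(11 - 8) ≡ 5/3 mod 31. 3⁻¹ ≡ 21 (mod 31), so λ ≡ 12.
  x = λ² - 8 - 11 = 144 - 19 ≡ 1; y = λ·(8 - 1) - 29 ≡ 24. → (1, 24)
5P: (1, 24) + (11, 3). λ = (3 - 24)/(11 - 1) ≡ 10/10 mod 31. 10⁻¹ ≡ 28 (mod 31), so λ ≡ 1.
  x = λ² - 1 - 11 = 1 - 12 ≡ 20; y = λ·(1 - 20) - 24 ≡ 19. → (20, 19)
6P: (20, 19) + (11, 3). λ = (3 - 19)/(11 - 20) ≡ 15/22 mod 31. 22⁻¹ ≡ 24 (mod 31), so λ ≡ 19.
  x = λ² - 20 - 11 = 361 - 31 ≡ 20; y = λ·(20 - 20) - 19 ≡ 12. → (20, 12)
7P: (20, 12) + (11, 3). λ = (3 - 12)/(11 - 20) ≡ 22/22 mod 31. 22⁻¹ ≡ 24 (mod 31), so λ ≡ 1.
  x = λ² - 20 - 11 = 1 - 31 ≡ 1; y = λ·(20 - 1) - 12 ≡ 7. → (1, 7)
8P: (1, 7) + (11, 3). λ = (3 - 7)/(11 - 1) ≡ 27/10 mod 31. 10⁻¹ ≡ 28 (mod 31), so λ ≡ 12.
  x = λ² - 1 - 11 = 144 - 12 ≡ 8; y = λ·(1 - 8) - 7 ≡ 2. → (8, 2)
9P: (8, 2) + (11, 3). λ = (3 - 2)/(11 - 8) ≡ 1/3 mod 31. 3⁻¹ ≡ 21 (mod 31), so λ ≡ 21.
  x = λ² - 8 - 11 = 441 - 19 ≡ 19; y = λ·(8 - 19) - 2 ≡ 15. → (19, 15)
10P: (19, 15) + (11, 3). λ = (3 - 15)/(11 - 19) ≡ 19/23 mod 31. 23⁻¹ ≡ 27 (mod 31), so λ ≡ 17.
  x = λ² - 19 - 11 = 289 - 30 ≡ 11; y = λ·(19 - 11) - 15 ≡ 28. → (11, 28)
11P: (11, 28) + (11, 3): same x and y₁ ≡ -y₂, so the sum is O.
11P = O, so the order is 11.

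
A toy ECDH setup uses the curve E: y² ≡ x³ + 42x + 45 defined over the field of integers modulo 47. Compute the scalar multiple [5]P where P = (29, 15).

(20, 40)

Double-and-add on 5 = (101)₂. Start with P = (29, 15) for the leading 1-bit.
double: tangent at (29, 15): λ = (3·29² + 42)/(2·15) ≡ 27/30. 30⁻¹ ≡ 11 (mod 47) since 30·11 = 330 ≡ 1, so λ ≡ 27·11 ≡ 15.
  x = λ² - 29 - 29 = 225 - 58 ≡ 26; y = λ·(29 - 26) - 15 ≡ 30. → (26, 30)
double: tangent at (26, 30): λ = (3·26² + 42)/(2·30) ≡ 2/13. 13⁻¹ ≡ 29 (mod 47) since 13·29 = 377 ≡ 1, so λ ≡ 2·29 ≡ 11.
  x = λ² - 26 - 26 = 121 - 52 ≡ 22; y = λ·(26 - 22) - 30 ≡ 14. → (22, 14)
add P: (22, 14) + (29, 15). λ = (15 - 14)/(29 - 22) ≡ 1/7 mod 47. 7⁻¹ ≡ 27 (mod 47), so λ ≡ 27.
  x = λ² - 22 - 29 = 729 - 51 ≡ 20; y = λ·(22 - 20) - 14 ≡ 40. → (20, 40)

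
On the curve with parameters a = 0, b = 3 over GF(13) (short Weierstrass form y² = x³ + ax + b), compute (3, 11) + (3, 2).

The two points share x = 3 and their y-coordinates satisfy 11 + 2 ≡ 0 (mod 13), so they are inverses. Their sum is the point at infinity.

O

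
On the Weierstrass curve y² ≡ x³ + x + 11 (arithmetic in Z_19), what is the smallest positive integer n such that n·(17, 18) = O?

8

2P: tangent at (17, 18): λ = (3·17² + 1)/(2·18) ≡ 13/17. 17⁻¹ ≡ 9 (mod 19) since 17·9 = 153 ≡ 1, so λ ≡ 13·9 ≡ 3.
  x = λ² - 17 - 17 = 9 - 34 ≡ 13; y = λ·(17 - 13) - 18 ≡ 13. → (13, 13)
3P: (13, 13) + (17, 18). λ = (18 - 13)/(17 - 13) ≡ 5/4 mod 19. 4⁻¹ ≡ 5 (mod 19), so λ ≡ 6.
  x = λ² - 13 - 17 = 36 - 30 ≡ 6; y = λ·(13 - 6) - 13 ≡ 10. → (6, 10)
4P: (6, 10) + (17, 18). λ = (18 - 10)/(17 - 6) ≡ 8/11 mod 19. 11⁻¹ ≡ 7 (mod 19), so λ ≡ 18.
  x = λ² - 6 - 17 = 324 - 23 ≡ 16; y = λ·(6 - 16) - 10 ≡ 0. → (16, 0)
5P: (16, 0) + (17, 18). λ = (18 - 0)/(17 - 16) ≡ 18/1 mod 19. 1⁻¹ ≡ 1 (mod 19), so λ ≡ 18.
  x = λ² - 16 - 17 = 324 - 33 ≡ 6; y = λ·(16 - 6) - 0 ≡ 9. → (6, 9)
6P: (6, 9) + (17, 18). λ = (18 - 9)/(17 - 6) ≡ 9/11 mod 19. 11⁻¹ ≡ 7 (mod 19) since 11·7 = 77 ≡ 1, so λ ≡ 6.
  x = λ² - 6 - 17 = 36 - 23 ≡ 13; y = λ·(6 - 13) - 9 ≡ 6. → (13, 6)
7P: (13, 6) + (17, 18). λ = (18 - 6)/(17 - 13) ≡ 12/4 mod 19. 4⁻¹ ≡ 5 (mod 19), so λ ≡ 3.
  x = λ² - 13 - 17 = 9 - 30 ≡ 17; y = λ·(13 - 17) - 6 ≡ 1. → (17, 1)
8P: (17, 1) + (17, 18): same x and y₁ ≡ -y₂, so the sum is O.
8P = O, so the order is 8.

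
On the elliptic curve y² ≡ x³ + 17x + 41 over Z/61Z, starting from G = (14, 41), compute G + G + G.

(38, 7)

Repeated addition: build up to 3G.
2G: tangent at (14, 41): λ = (3·14² + 17)/(2·41) ≡ 56/21. 21⁻¹ ≡ 32 (mod 61), so λ ≡ 56·32 ≡ 23.
  x = λ² - 14 - 14 = 529 - 28 ≡ 13; y = λ·(14 - 13) - 41 ≡ 43. → (13, 43)
3G: (13, 43) + (14, 41). λ = (41 - 43)/(14 - 13) ≡ 59/1 mod 61. 1⁻¹ ≡ 1 (mod 61) since 1·1 = 1 ≡ 1, so λ ≡ 59.
  x = λ² - 13 - 14 = 3481 - 27 ≡ 38; y = λ·(13 - 38) - 43 ≡ 7. → (38, 7)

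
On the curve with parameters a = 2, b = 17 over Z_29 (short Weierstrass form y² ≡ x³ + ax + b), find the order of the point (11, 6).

7

2P: tangent at (11, 6): λ = (3·11² + 2)/(2·6) ≡ 17/12. 12⁻¹ ≡ 17 (mod 29), so λ ≡ 17·17 ≡ 28.
  x = λ² - 11 - 11 = 784 - 22 ≡ 8; y = λ·(11 - 8) - 6 ≡ 20. → (8, 20)
3P: (8, 20) + (11, 6). λ = (6 - 20)/(11 - 8) ≡ 15/3 mod 29. 3⁻¹ ≡ 10 (mod 29), so λ ≡ 5.
  x = λ² - 8 - 11 = 25 - 19 ≡ 6; y = λ·(8 - 6) - 20 ≡ 19. → (6, 19)
4P: (6, 19) + (11, 6). λ = (6 - 19)/(11 - 6) ≡ 16/5 mod 29. 5⁻¹ ≡ 6 (mod 29) since 5·6 = 30 ≡ 1, so λ ≡ 9.
  x = λ² - 6 - 11 = 81 - 17 ≡ 6; y = λ·(6 - 6) - 19 ≡ 10. → (6, 10)
5P: (6, 10) + (11, 6). λ = (6 - 10)/(11 - 6) ≡ 25/5 mod 29. 5⁻¹ ≡ 6 (mod 29) since 5·6 = 30 ≡ 1, so λ ≡ 5.
  x = λ² - 6 - 11 = 25 - 17 ≡ 8; y = λ·(6 - 8) - 10 ≡ 9. → (8, 9)
6P: (8, 9) + (11, 6). λ = (6 - 9)/(11 - 8) ≡ 26/3 mod 29. 3⁻¹ ≡ 10 (mod 29), so λ ≡ 28.
  x = λ² - 8 - 11 = 784 - 19 ≡ 11; y = λ·(8 - 11) - 9 ≡ 23. → (11, 23)
7P: (11, 23) + (11, 6): same x and y₁ ≡ -y₂, so the sum is ∞.
7P = ∞, so the order is 7.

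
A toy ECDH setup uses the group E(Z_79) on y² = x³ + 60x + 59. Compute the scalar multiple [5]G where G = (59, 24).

Repeated addition: build up to 5G.
2G: tangent at (59, 24): λ = (3·59² + 60)/(2·24) ≡ 75/48. 48⁻¹ ≡ 28 (mod 79) since 48·28 = 1344 ≡ 1, so λ ≡ 75·28 ≡ 46.
  x = λ² - 59 - 59 = 2116 - 118 ≡ 23; y = λ·(59 - 23) - 24 ≡ 52. → (23, 52)
3G: (23, 52) + (59, 24). λ = (24 - 52)/(59 - 23) ≡ 51/36 mod 79. 36⁻¹ ≡ 11 (mod 79), so λ ≡ 8.
  x = λ² - 23 - 59 = 64 - 82 ≡ 61; y = λ·(23 - 61) - 52 ≡ 39. → (61, 39)
4G: (61, 39) + (59, 24). λ = (24 - 39)/(59 - 61) ≡ 64/77 mod 79. 77⁻¹ ≡ 39 (mod 79), so λ ≡ 47.
  x = λ² - 61 - 59 = 2209 - 120 ≡ 35; y = λ·(61 - 35) - 39 ≡ 77. → (35, 77)
5G: (35, 77) + (59, 24). λ = (24 - 77)/(59 - 35) ≡ 26/24 mod 79. 24⁻¹ ≡ 56 (mod 79), so λ ≡ 34.
  x = λ² - 35 - 59 = 1156 - 94 ≡ 35; y = λ·(35 - 35) - 77 ≡ 2. → (35, 2)

(35, 2)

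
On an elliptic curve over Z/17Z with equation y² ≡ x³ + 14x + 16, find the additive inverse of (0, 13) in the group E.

-(0, 13) = (0, -13 mod 17) = (0, 4).

(0, 4)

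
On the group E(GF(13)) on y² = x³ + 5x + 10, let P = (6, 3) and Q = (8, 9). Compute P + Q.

(8, 4)

(6, 3) + (8, 9). λ = (9 - 3)/(8 - 6) ≡ 6/2 mod 13. 2⁻¹ ≡ 7 (mod 13) since 2·7 = 14 ≡ 1, so λ ≡ 3.
  x = λ² - 6 - 8 = 9 - 14 ≡ 8; y = λ·(6 - 8) - 3 ≡ 4. → (8, 4)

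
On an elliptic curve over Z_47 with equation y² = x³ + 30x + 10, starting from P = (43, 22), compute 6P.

Double-and-add on 6 = (110)₂. Start with P = (43, 22) for the leading 1-bit.
double: tangent at (43, 22): λ = (3·43² + 30)/(2·22) ≡ 31/44. 44⁻¹ ≡ 31 (mod 47) since 44·31 = 1364 ≡ 1, so λ ≡ 31·31 ≡ 21.
  x = λ² - 43 - 43 = 441 - 86 ≡ 26; y = λ·(43 - 26) - 22 ≡ 6. → (26, 6)
add P: (26, 6) + (43, 22). λ = (22 - 6)/(43 - 26) ≡ 16/17 mod 47. 17⁻¹ ≡ 36 (mod 47), so λ ≡ 12.
  x = λ² - 26 - 43 = 144 - 69 ≡ 28; y = λ·(26 - 28) - 6 ≡ 17. → (28, 17)
double: tangent at (28, 17): λ = (3·28² + 30)/(2·17) ≡ 32/34. 34⁻¹ ≡ 18 (mod 47), so λ ≡ 32·18 ≡ 12.
  x = λ² - 28 - 28 = 144 - 56 ≡ 41; y = λ·(28 - 41) - 17 ≡ 15. → (41, 15)

(41, 15)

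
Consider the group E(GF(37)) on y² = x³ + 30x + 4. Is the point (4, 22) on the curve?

yes

y² = 22² ≡ 3; x³ + 30x + 4 = 188 ≡ 3 (mod 37). 3 = 3.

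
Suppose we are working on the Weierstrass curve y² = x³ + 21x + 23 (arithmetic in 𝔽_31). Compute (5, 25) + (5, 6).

The two points share x = 5 and their y-coordinates satisfy 25 + 6 ≡ 0 (mod 31), so they are inverses. Their sum is ∞.

O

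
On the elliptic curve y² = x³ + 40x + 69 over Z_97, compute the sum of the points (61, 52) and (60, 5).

(61, 52) + (60, 5). λ = (5 - 52)/(60 - 61) ≡ 50/96 mod 97. 96⁻¹ ≡ 96 (mod 97), so λ ≡ 47.
  x = λ² - 61 - 60 = 2209 - 121 ≡ 51; y = λ·(61 - 51) - 52 ≡ 30. → (51, 30)

(51, 30)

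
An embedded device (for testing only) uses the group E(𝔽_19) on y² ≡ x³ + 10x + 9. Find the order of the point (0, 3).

12

2P: tangent at (0, 3): λ = (3·0² + 10)/(2·3) ≡ 10/6. 6⁻¹ ≡ 16 (mod 19), so λ ≡ 10·16 ≡ 8.
  x = λ² - 0 - 0 = 64 - 0 ≡ 7; y = λ·(0 - 7) - 3 ≡ 17. → (7, 17)
3P: (7, 17) + (0, 3). λ = (3 - 17)/(0 - 7) ≡ 5/12 mod 19. 12⁻¹ ≡ 8 (mod 19), so λ ≡ 2.
  x = λ² - 7 - 0 = 4 - 7 ≡ 16; y = λ·(7 - 16) - 17 ≡ 3. → (16, 3)
4P: (16, 3) + (0, 3). λ = (3 - 3)/(0 - 16) ≡ 0/3 mod 19. 3⁻¹ ≡ 13 (mod 19) since 3·13 = 39 ≡ 1, so λ ≡ 0.
  x = λ² - 16 - 0 = 0 - 16 ≡ 3; y = λ·(16 - 3) - 3 ≡ 16. → (3, 16)
5P: (3, 16) + (0, 3). λ = (3 - 16)/(0 - 3) ≡ 6/16 mod 19. 16⁻¹ ≡ 6 (mod 19), so λ ≡ 17.
  x = λ² - 3 - 0 = 289 - 3 ≡ 1; y = λ·(3 - 1) - 16 ≡ 18. → (1, 18)
6P: (1, 18) + (0, 3). λ = (3 - 18)/(0 - 1) ≡ 4/18 mod 19. 18⁻¹ ≡ 18 (mod 19), so λ ≡ 15.
  x = λ² - 1 - 0 = 225 - 1 ≡ 15; y = λ·(1 - 15) - 18 ≡ 0. → (15, 0)
7P: (15, 0) + (0, 3). λ = (3 - 0)/(0 - 15) ≡ 3/4 mod 19. 4⁻¹ ≡ 5 (mod 19) since 4·5 = 20 ≡ 1, so λ ≡ 15.
  x = λ² - 15 - 0 = 225 - 15 ≡ 1; y = λ·(15 - 1) - 0 ≡ 1. → (1, 1)
8P: (1, 1) + (0, 3). λ = (3 - 1)/(0 - 1) ≡ 2/18 mod 19. 18⁻¹ ≡ 18 (mod 19) since 18·18 = 324 ≡ 1, so λ ≡ 17.
  x = λ² - 1 - 0 = 289 - 1 ≡ 3; y = λ·(1 - 3) - 1 ≡ 3. → (3, 3)
9P: (3, 3) + (0, 3). λ = (3 - 3)/(0 - 3) ≡ 0/16 mod 19. 16⁻¹ ≡ 6 (mod 19), so λ ≡ 0.
  x = λ² - 3 - 0 = 0 - 3 ≡ 16; y = λ·(3 - 16) - 3 ≡ 16. → (16, 16)
10P: (16, 16) + (0, 3). λ = (3 - 16)/(0 - 16) ≡ 6/3 mod 19. 3⁻¹ ≡ 13 (mod 19), so λ ≡ 2.
  x = λ² - 16 - 0 = 4 - 16 ≡ 7; y = λ·(16 - 7) - 16 ≡ 2. → (7, 2)
11P: (7, 2) + (0, 3). λ = (3 - 2)/(0 - 7) ≡ 1/12 mod 19. 12⁻¹ ≡ 8 (mod 19) since 12·8 = 96 ≡ 1, so λ ≡ 8.
  x = λ² - 7 - 0 = 64 - 7 ≡ 0; y = λ·(7 - 0) - 2 ≡ 16. → (0, 16)
12P: (0, 16) + (0, 3): same x and y₁ ≡ -y₂, so the sum is the point at infinity.
12P = the point at infinity, so the order is 12.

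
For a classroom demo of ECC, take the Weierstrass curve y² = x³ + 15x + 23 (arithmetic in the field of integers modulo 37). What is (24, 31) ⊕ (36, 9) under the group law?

(4, 31)

(24, 31) + (36, 9). λ = (9 - 31)/(36 - 24) ≡ 15/12 mod 37. 12⁻¹ ≡ 34 (mod 37), so λ ≡ 29.
  x = λ² - 24 - 36 = 841 - 60 ≡ 4; y = λ·(24 - 4) - 31 ≡ 31. → (4, 31)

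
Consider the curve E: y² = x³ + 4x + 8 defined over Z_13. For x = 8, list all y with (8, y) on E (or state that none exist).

x³ + 4x + 8 = 552 ≡ 6 (mod 13).
6 is a non-residue mod 13; no y exists.

none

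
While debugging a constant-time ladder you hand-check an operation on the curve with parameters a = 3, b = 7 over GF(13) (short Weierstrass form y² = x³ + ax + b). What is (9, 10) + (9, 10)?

tangent at (9, 10): λ = (3·9² + 3)/(2·10) ≡ 12/7. 7⁻¹ ≡ 2 (mod 13) since 7·2 = 14 ≡ 1, so λ ≡ 12·2 ≡ 11.
  x = λ² - 9 - 9 = 121 - 18 ≡ 12; y = λ·(9 - 12) - 10 ≡ 9. → (12, 9)

(12, 9)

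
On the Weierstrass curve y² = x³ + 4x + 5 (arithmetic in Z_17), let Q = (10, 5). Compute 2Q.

tangent at (10, 5): λ = (3·10² + 4)/(2·5) ≡ 15/10. 10⁻¹ ≡ 12 (mod 17), so λ ≡ 15·12 ≡ 10.
  x = λ² - 10 - 10 = 100 - 20 ≡ 12; y = λ·(10 - 12) - 5 ≡ 9. → (12, 9)

(12, 9)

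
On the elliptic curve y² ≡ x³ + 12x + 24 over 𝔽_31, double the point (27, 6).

(2, 26)

tangent at (27, 6): λ = (3·27² + 12)/(2·6) ≡ 29/12. 12⁻¹ ≡ 13 (mod 31), so λ ≡ 29·13 ≡ 5.
  x = λ² - 27 - 27 = 25 - 54 ≡ 2; y = λ·(27 - 2) - 6 ≡ 26. → (2, 26)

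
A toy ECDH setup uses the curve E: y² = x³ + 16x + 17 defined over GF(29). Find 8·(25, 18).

O

Write P = (25, 18).
Double-and-add on 8 = (1000)₂. Start with P = (25, 18) for the leading 1-bit.
double: tangent at (25, 18): λ = (3·25² + 16)/(2·18) ≡ 6/7. 7⁻¹ ≡ 25 (mod 29) since 7·25 = 175 ≡ 1, so λ ≡ 6·25 ≡ 5.
  x = λ² - 25 - 25 = 25 - 50 ≡ 4; y = λ·(25 - 4) - 18 ≡ 0. → (4, 0)
double: (4, 0) + (4, 0): same x and y₁ ≡ -y₂, so the sum is O.
double: O + O = O (identity).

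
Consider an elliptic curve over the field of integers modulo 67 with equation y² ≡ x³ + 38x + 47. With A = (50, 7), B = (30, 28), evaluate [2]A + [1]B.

(14, 43)

First 2A:
Repeated addition: build up to 2A.
2A: tangent at (50, 7): λ = (3·50² + 38)/(2·7) ≡ 34/14. 14⁻¹ ≡ 24 (mod 67) since 14·24 = 336 ≡ 1, so λ ≡ 34·24 ≡ 12.
  x = λ² - 50 - 50 = 144 - 100 ≡ 44; y = λ·(50 - 44) - 7 ≡ 65. → (44, 65)
2A = (44, 65).
Finally 2A + B:
(44, 65) + (30, 28). λ = (28 - 65)/(30 - 44) ≡ 30/53 mod 67. 53⁻¹ ≡ 43 (mod 67) since 53·43 = 2279 ≡ 1, so λ ≡ 17.
  x = λ² - 44 - 30 = 289 - 74 ≡ 14; y = λ·(44 - 14) - 65 ≡ 43. → (14, 43)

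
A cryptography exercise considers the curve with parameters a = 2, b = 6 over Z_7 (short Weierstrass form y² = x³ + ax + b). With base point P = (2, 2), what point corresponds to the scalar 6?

Repeated addition: build up to 6P.
2P: tangent at (2, 2): λ = (3·2² + 2)/(2·2) ≡ 0/4. 4⁻¹ ≡ 2 (mod 7), so λ ≡ 0·2 ≡ 0.
  x = λ² - 2 - 2 = 0 - 4 ≡ 3; y = λ·(2 - 3) - 2 ≡ 5. → (3, 5)
3P: (3, 5) + (2, 2). λ = (2 - 5)/(2 - 3) ≡ 4/6 mod 7. 6⁻¹ ≡ 6 (mod 7), so λ ≡ 3.
  x = λ² - 3 - 2 = 9 - 5 ≡ 4; y = λ·(3 - 4) - 5 ≡ 6. → (4, 6)
4P: (4, 6) + (2, 2). λ = (2 - 6)/(2 - 4) ≡ 3/5 mod 7. 5⁻¹ ≡ 3 (mod 7), so λ ≡ 2.
  x = λ² - 4 - 2 = 4 - 6 ≡ 5; y = λ·(4 - 5) - 6 ≡ 6. → (5, 6)
5P: (5, 6) + (2, 2). λ = (2 - 6)/(2 - 5) ≡ 3/4 mod 7. 4⁻¹ ≡ 2 (mod 7), so λ ≡ 6.
  x = λ² - 5 - 2 = 36 - 7 ≡ 1; y = λ·(5 - 1) - 6 ≡ 4. → (1, 4)
6P: (1, 4) + (2, 2). λ = (2 - 4)/(2 - 1) ≡ 5/1 mod 7. 1⁻¹ ≡ 1 (mod 7) since 1·1 = 1 ≡ 1, so λ ≡ 5.
  x = λ² - 1 - 2 = 25 - 3 ≡ 1; y = λ·(1 - 1) - 4 ≡ 3. → (1, 3)

(1, 3)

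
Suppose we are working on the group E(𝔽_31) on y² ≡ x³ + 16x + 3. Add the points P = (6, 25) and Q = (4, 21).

(25, 30)

(6, 25) + (4, 21). λ = (21 - 25)/(4 - 6) ≡ 27/29 mod 31. 29⁻¹ ≡ 15 (mod 31) since 29·15 = 435 ≡ 1, so λ ≡ 2.
  x = λ² - 6 - 4 = 4 - 10 ≡ 25; y = λ·(6 - 25) - 25 ≡ 30. → (25, 30)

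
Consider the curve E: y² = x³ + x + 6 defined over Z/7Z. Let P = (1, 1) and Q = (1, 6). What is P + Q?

The two points share x = 1 and their y-coordinates satisfy 1 + 6 ≡ 0 (mod 7), so they are inverses. Their sum is the point at infinity.

O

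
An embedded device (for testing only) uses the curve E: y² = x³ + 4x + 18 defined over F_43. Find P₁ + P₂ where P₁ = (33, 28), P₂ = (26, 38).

(33, 28) + (26, 38). λ = (38 - 28)/(26 - 33) ≡ 10/36 mod 43. 36⁻¹ ≡ 6 (mod 43), so λ ≡ 17.
  x = λ² - 33 - 26 = 289 - 59 ≡ 15; y = λ·(33 - 15) - 28 ≡ 20. → (15, 20)

(15, 20)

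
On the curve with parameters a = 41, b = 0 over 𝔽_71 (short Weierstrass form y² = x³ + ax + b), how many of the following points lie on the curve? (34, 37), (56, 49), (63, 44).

0

(34, 37): 37² ≡ 20, rhs ≡ 15 → off.
(56, 49): 49² ≡ 58, rhs ≡ 57 → off.
(63, 44): 44² ≡ 19, rhs ≡ 12 → off.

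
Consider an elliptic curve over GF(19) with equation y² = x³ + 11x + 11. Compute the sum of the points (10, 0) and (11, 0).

(17, 0)

(10, 0) + (11, 0). λ = (0 - 0)/(11 - 10) ≡ 0/1 mod 19. 1⁻¹ ≡ 1 (mod 19), so λ ≡ 0.
  x = λ² - 10 - 11 = 0 - 21 ≡ 17; y = λ·(10 - 17) - 0 ≡ 0. → (17, 0)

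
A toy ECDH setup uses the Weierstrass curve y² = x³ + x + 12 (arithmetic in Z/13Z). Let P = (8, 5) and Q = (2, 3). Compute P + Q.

(6, 0)

(8, 5) + (2, 3). λ = (3 - 5)/(2 - 8) ≡ 11/7 mod 13. 7⁻¹ ≡ 2 (mod 13), so λ ≡ 9.
  x = λ² - 8 - 2 = 81 - 10 ≡ 6; y = λ·(8 - 6) - 5 ≡ 0. → (6, 0)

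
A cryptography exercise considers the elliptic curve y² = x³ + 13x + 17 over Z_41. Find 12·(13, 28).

Write G = (13, 28).
Repeated addition: build up to 12G.
2G: tangent at (13, 28): λ = (3·13² + 13)/(2·28) ≡ 28/15. 15⁻¹ ≡ 11 (mod 41) since 15·11 = 165 ≡ 1, so λ ≡ 28·11 ≡ 21.
  x = λ² - 13 - 13 = 441 - 26 ≡ 5; y = λ·(13 - 5) - 28 ≡ 17. → (5, 17)
3G: (5, 17) + (13, 28). λ = (28 - 17)/(13 - 5) ≡ 11/8 mod 41. 8⁻¹ ≡ 36 (mod 41) since 8·36 = 288 ≡ 1, so λ ≡ 27.
  x = λ² - 5 - 13 = 729 - 18 ≡ 14; y = λ·(5 - 14) - 17 ≡ 27. → (14, 27)
4G: (14, 27) + (13, 28). λ = (28 - 27)/(13 - 14) ≡ 1/40 mod 41. 40⁻¹ ≡ 40 (mod 41) since 40·40 = 1600 ≡ 1, so λ ≡ 40.
  x = λ² - 14 - 13 = 1600 - 27 ≡ 15; y = λ·(14 - 15) - 27 ≡ 15. → (15, 15)
5G: (15, 15) + (13, 28). λ = (28 - 15)/(13 - 15) ≡ 13/39 mod 41. 39⁻¹ ≡ 20 (mod 41), so λ ≡ 14.
  x = λ² - 15 - 13 = 196 - 28 ≡ 4; y = λ·(15 - 4) - 15 ≡ 16. → (4, 16)
6G: (4, 16) + (13, 28). λ = (28 - 16)/(13 - 4) ≡ 12/9 mod 41. 9⁻¹ ≡ 32 (mod 41) since 9·32 = 288 ≡ 1, so λ ≡ 15.
  x = λ² - 4 - 13 = 225 - 17 ≡ 3; y = λ·(4 - 3) - 16 ≡ 40. → (3, 40)
7G: (3, 40) + (13, 28). λ = (28 - 40)/(13 - 3) ≡ 29/10 mod 41. 10⁻¹ ≡ 37 (mod 41), so λ ≡ 7.
  x = λ² - 3 - 13 = 49 - 16 ≡ 33; y = λ·(3 - 33) - 40 ≡ 37. → (33, 37)
8G: (33, 37) + (13, 28). λ = (28 - 37)/(13 - 33) ≡ 32/21 mod 41. 21⁻¹ ≡ 2 (mod 41), so λ ≡ 23.
  x = λ² - 33 - 13 = 529 - 46 ≡ 32; y = λ·(33 - 32) - 37 ≡ 27. → (32, 27)
9G: (32, 27) + (13, 28). λ = (28 - 27)/(13 - 32) ≡ 1/22 mod 41. 22⁻¹ ≡ 28 (mod 41) since 22·28 = 616 ≡ 1, so λ ≡ 28.
  x = λ² - 32 - 13 = 784 - 45 ≡ 1; y = λ·(32 - 1) - 27 ≡ 21. → (1, 21)
10G: (1, 21) + (13, 28). λ = (28 - 21)/(13 - 1) ≡ 7/12 mod 41. 12⁻¹ ≡ 24 (mod 41), so λ ≡ 4.
  x = λ² - 1 - 13 = 16 - 14 ≡ 2; y = λ·(1 - 2) - 21 ≡ 16. → (2, 16)
11G: (2, 16) + (13, 28). λ = (28 - 16)/(13 - 2) ≡ 12/11 mod 41. 11⁻¹ ≡ 15 (mod 41), so λ ≡ 16.
  x = λ² - 2 - 13 = 256 - 15 ≡ 36; y = λ·(2 - 36) - 16 ≡ 14. → (36, 14)
12G: (36, 14) + (13, 28). λ = (28 - 14)/(13 - 36) ≡ 14/18 mod 41. 18⁻¹ ≡ 16 (mod 41), so λ ≡ 19.
  x = λ² - 36 - 13 = 361 - 49 ≡ 25; y = λ·(36 - 25) - 14 ≡ 31. → (25, 31)

(25, 31)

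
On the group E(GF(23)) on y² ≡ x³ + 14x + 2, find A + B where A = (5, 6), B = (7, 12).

(20, 18)

(5, 6) + (7, 12). λ = (12 - 6)/(7 - 5) ≡ 6/2 mod 23. 2⁻¹ ≡ 12 (mod 23), so λ ≡ 3.
  x = λ² - 5 - 7 = 9 - 12 ≡ 20; y = λ·(5 - 20) - 6 ≡ 18. → (20, 18)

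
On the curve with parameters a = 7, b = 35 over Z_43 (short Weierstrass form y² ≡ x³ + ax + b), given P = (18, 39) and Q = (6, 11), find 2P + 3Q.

(27, 27)

First 2P:
Repeated addition: build up to 2P.
2P: tangent at (18, 39): λ = (3·18² + 7)/(2·39) ≡ 33/35. 35⁻¹ ≡ 16 (mod 43) since 35·16 = 560 ≡ 1, so λ ≡ 33·16 ≡ 12.
  x = λ² - 18 - 18 = 144 - 36 ≡ 22; y = λ·(18 - 22) - 39 ≡ 42. → (22, 42)
2P = (22, 42).
Next 3Q:
Repeated addition: build up to 3Q.
2Q: tangent at (6, 11): λ = (3·6² + 7)/(2·11) ≡ 29/22. 22⁻¹ ≡ 2 (mod 43), so λ ≡ 29·2 ≡ 15.
  x = λ² - 6 - 6 = 225 - 12 ≡ 41; y = λ·(6 - 41) - 11 ≡ 23. → (41, 23)
3Q: (41, 23) + (6, 11). λ = (11 - 23)/(6 - 41) ≡ 31/8 mod 43. 8⁻¹ ≡ 27 (mod 43) since 8·27 = 216 ≡ 1, so λ ≡ 20.
  x = λ² - 41 - 6 = 400 - 47 ≡ 9; y = λ·(41 - 9) - 23 ≡ 15. → (9, 15)
3Q = (9, 15).
Finally 2P + 3Q:
(22, 42) + (9, 15). λ = (15 - 42)/(9 - 22) ≡ 16/30 mod 43. 30⁻¹ ≡ 33 (mod 43), so λ ≡ 12.
  x = λ² - 22 - 9 = 144 - 31 ≡ 27; y = λ·(22 - 27) - 42 ≡ 27. → (27, 27)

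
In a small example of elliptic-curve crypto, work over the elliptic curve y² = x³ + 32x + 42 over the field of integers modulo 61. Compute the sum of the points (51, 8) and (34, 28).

(12, 43)

(51, 8) + (34, 28). λ = (28 - 8)/(34 - 51) ≡ 20/44 mod 61. 44⁻¹ ≡ 43 (mod 61) since 44·43 = 1892 ≡ 1, so λ ≡ 6.
  x = λ² - 51 - 34 = 36 - 85 ≡ 12; y = λ·(51 - 12) - 8 ≡ 43. → (12, 43)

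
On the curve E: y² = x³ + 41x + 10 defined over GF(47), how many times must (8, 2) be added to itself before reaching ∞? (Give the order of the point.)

2P: tangent at (8, 2): λ = (3·8² + 41)/(2·2) ≡ 45/4. 4⁻¹ ≡ 12 (mod 47) since 4·12 = 48 ≡ 1, so λ ≡ 45·12 ≡ 23.
  x = λ² - 8 - 8 = 529 - 16 ≡ 43; y = λ·(8 - 43) - 2 ≡ 39. → (43, 39)
3P: (43, 39) + (8, 2). λ = (2 - 39)/(8 - 43) ≡ 10/12 mod 47. 12⁻¹ ≡ 4 (mod 47) since 12·4 = 48 ≡ 1, so λ ≡ 40.
  x = λ² - 43 - 8 = 1600 - 51 ≡ 45; y = λ·(43 - 45) - 39 ≡ 22. → (45, 22)
4P: (45, 22) + (8, 2). λ = (2 - 22)/(8 - 45) ≡ 27/10 mod 47. 10⁻¹ ≡ 33 (mod 47), so λ ≡ 45.
  x = λ² - 45 - 8 = 2025 - 53 ≡ 45; y = λ·(45 - 45) - 22 ≡ 25. → (45, 25)
5P: (45, 25) + (8, 2). λ = (2 - 25)/(8 - 45) ≡ 24/10 mod 47. 10⁻¹ ≡ 33 (mod 47) since 10·33 = 330 ≡ 1, so λ ≡ 40.
  x = λ² - 45 - 8 = 1600 - 53 ≡ 43; y = λ·(45 - 43) - 25 ≡ 8. → (43, 8)
6P: (43, 8) + (8, 2). λ = (2 - 8)/(8 - 43) ≡ 41/12 mod 47. 12⁻¹ ≡ 4 (mod 47) since 12·4 = 48 ≡ 1, so λ ≡ 23.
  x = λ² - 43 - 8 = 529 - 51 ≡ 8; y = λ·(43 - 8) - 8 ≡ 45. → (8, 45)
7P: (8, 45) + (8, 2): same x and y₁ ≡ -y₂, so the sum is ∞.
7P = ∞, so the order is 7.

7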